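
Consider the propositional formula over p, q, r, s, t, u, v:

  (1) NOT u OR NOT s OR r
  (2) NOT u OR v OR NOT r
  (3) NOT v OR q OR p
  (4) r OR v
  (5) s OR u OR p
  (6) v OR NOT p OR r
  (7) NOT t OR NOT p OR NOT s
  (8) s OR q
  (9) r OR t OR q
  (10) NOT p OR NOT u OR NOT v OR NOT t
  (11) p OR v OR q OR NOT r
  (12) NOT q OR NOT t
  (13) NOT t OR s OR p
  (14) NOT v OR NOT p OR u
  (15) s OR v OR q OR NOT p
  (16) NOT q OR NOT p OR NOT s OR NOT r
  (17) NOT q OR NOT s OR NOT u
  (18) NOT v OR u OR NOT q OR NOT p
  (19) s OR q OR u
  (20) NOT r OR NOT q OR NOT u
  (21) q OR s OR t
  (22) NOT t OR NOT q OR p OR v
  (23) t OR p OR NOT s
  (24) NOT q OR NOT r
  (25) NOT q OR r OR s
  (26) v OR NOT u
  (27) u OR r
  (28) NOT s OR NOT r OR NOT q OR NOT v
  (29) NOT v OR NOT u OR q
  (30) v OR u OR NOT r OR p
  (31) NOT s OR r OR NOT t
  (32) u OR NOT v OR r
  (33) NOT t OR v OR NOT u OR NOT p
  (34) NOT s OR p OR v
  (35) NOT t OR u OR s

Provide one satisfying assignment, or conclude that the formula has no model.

Suppose r = true.
The clause (NOT q) is unit, so q = false.
The clause (s) is unit, so s = true.
Suppose u = false.
Suppose v = false.
The clause (p) is unit, so p = true.
The clause (NOT t) is unit, so t = false.
This assignment satisfies each clause.

p ↦ true; q ↦ false; r ↦ true; s ↦ true; t ↦ false; u ↦ false; v ↦ false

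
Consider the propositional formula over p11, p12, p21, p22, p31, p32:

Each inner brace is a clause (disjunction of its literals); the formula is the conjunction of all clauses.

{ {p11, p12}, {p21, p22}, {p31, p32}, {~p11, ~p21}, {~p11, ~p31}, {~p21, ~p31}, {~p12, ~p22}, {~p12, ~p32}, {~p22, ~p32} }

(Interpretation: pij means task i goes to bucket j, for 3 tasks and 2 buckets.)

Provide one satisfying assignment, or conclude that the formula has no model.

UNSATISFIABLE

Branch on p11: set p11 = 1.
(~p21) alone gives p21 = 0.
(p22) alone gives p22 = 1.
(~p31) alone gives p31 = 0.
(p32) alone gives p32 = 1.
That conflicts with the unit clause (~p32).
So p11 must be the other value — set p11 = 0.
(p12) alone gives p12 = 1.
(~p22) alone gives p22 = 0.
(p21) alone gives p21 = 1.
(~p31) alone gives p31 = 0.
(p32) alone gives p32 = 1.
That conflicts with the unit clause (~p32).
Neither p11 = 1 nor p11 = 0 works.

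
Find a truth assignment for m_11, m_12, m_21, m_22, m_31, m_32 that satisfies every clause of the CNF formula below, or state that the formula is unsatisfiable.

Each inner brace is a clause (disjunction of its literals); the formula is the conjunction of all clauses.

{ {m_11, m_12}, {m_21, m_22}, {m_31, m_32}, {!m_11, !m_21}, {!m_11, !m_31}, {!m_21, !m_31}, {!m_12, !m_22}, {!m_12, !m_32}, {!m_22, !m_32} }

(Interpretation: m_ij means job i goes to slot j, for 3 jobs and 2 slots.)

UNSATISFIABLE

Suppose m_11 = true.
The clause (!m_21) is unit, so m_21 = false.
The clause (m_22) is unit, so m_22 = true.
The clause (!m_31) is unit, so m_31 = false.
The clause (m_32) is unit, so m_32 = true.
That conflicts with the unit clause (!m_32).
Undo m_11 and try m_11 = false.
The clause (m_12) is unit, so m_12 = true.
The clause (!m_22) is unit, so m_22 = false.
The clause (m_21) is unit, so m_21 = true.
The clause (!m_31) is unit, so m_31 = false.
The clause (m_32) is unit, so m_32 = true.
That conflicts with the unit clause (!m_32).
Neither m_11 = true nor m_11 = false works.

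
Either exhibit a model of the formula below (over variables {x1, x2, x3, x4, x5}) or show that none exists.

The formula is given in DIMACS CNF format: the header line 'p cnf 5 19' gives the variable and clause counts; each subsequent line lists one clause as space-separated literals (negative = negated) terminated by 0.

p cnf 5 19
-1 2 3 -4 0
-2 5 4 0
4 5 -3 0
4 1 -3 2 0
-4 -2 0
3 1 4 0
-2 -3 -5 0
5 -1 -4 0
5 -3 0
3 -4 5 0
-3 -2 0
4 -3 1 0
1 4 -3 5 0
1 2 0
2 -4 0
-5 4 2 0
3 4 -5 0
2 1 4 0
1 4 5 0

x1=True; x2=False; x3=False; x4=False; x5=False

Suppose x4 = False.
Suppose x2 = False.
(x1) alone gives x1 = True.
(¬x5) alone gives x5 = False.
(¬x3) alone gives x3 = False.
All clauses are satisfied.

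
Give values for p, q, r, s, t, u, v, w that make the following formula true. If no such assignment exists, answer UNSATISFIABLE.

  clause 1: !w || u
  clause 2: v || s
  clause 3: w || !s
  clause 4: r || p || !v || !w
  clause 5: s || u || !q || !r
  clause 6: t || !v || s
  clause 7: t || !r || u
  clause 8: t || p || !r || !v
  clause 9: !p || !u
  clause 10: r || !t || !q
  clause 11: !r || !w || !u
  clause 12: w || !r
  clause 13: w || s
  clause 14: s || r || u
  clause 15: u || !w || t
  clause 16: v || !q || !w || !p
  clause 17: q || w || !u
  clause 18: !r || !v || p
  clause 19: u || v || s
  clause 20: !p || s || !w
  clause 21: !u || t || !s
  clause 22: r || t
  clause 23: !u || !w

Suppose w = false.
(!s) alone gives s = false.
But (s) is also a unit clause — contradiction.
That branch fails; take w = true instead.
(u) alone gives u = true.
But (!u) is also a unit clause — contradiction.
Neither w = true nor w = false works.

UNSATISFIABLE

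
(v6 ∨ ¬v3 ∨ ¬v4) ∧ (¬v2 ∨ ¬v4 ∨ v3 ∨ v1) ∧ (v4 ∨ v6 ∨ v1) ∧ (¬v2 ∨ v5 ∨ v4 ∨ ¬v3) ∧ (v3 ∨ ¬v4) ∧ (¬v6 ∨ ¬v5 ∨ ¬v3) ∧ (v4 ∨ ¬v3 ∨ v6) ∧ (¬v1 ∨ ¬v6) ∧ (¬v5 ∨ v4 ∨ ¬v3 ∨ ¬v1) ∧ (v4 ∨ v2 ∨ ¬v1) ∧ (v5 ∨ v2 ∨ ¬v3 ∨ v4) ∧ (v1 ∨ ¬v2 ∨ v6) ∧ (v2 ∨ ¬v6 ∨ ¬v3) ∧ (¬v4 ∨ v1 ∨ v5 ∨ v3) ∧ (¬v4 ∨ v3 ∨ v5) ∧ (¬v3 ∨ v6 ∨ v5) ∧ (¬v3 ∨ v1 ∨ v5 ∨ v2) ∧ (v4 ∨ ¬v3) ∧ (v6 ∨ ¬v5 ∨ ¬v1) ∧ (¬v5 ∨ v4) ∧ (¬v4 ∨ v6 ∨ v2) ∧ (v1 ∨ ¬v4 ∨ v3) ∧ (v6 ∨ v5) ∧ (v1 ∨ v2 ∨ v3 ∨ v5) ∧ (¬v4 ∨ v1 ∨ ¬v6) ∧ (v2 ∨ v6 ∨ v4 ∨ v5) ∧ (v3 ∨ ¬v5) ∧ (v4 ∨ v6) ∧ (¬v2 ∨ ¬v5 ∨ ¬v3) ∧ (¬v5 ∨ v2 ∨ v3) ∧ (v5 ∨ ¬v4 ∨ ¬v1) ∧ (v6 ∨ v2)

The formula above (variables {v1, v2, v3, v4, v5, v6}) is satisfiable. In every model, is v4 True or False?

Suppose v4 = True.
From the singleton clause (v3), v3 = True.
From the singleton clause (v6), v6 = True.
From the singleton clause (¬v5), v5 = False.
From the singleton clause (¬v1), v1 = False.
But (v1) is also a unit clause — contradiction.
So every satisfying assignment has v4 = False.

False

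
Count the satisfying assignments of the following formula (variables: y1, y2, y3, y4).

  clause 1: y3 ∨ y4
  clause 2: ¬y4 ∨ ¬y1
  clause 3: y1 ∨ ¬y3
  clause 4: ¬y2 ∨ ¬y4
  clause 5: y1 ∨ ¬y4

There are 2^4 = 16 truth assignments over (y1, y2, y3, y4).
Check each against the 5 clauses (columns in the order y1, y2, y3, y4):
  F F F F  ✗ fails (y3 ∨ y4)
  F F F T  ✗ fails (y1 ∨ ¬y4)
  F F T F  ✗ fails (y1 ∨ ¬y3)
  F F T T  ✗ fails (y1 ∨ ¬y3)
  F T F F  ✗ fails (y3 ∨ y4)
  F T F T  ✗ fails (¬y2 ∨ ¬y4)
  F T T F  ✗ fails (y1 ∨ ¬y3)
  F T T T  ✗ fails (y1 ∨ ¬y3)
  T F F F  ✗ fails (y3 ∨ y4)
  T F F T  ✗ fails (¬y4 ∨ ¬y1)
  T F T F  ✓ satisfies all
  T F T T  ✗ fails (¬y4 ∨ ¬y1)
  T T F F  ✗ fails (y3 ∨ y4)
  T T F T  ✗ fails (¬y4 ∨ ¬y1)
  T T T F  ✓ satisfies all
  T T T T  ✗ fails (¬y4 ∨ ¬y1)
2 of the 16 rows are models.

2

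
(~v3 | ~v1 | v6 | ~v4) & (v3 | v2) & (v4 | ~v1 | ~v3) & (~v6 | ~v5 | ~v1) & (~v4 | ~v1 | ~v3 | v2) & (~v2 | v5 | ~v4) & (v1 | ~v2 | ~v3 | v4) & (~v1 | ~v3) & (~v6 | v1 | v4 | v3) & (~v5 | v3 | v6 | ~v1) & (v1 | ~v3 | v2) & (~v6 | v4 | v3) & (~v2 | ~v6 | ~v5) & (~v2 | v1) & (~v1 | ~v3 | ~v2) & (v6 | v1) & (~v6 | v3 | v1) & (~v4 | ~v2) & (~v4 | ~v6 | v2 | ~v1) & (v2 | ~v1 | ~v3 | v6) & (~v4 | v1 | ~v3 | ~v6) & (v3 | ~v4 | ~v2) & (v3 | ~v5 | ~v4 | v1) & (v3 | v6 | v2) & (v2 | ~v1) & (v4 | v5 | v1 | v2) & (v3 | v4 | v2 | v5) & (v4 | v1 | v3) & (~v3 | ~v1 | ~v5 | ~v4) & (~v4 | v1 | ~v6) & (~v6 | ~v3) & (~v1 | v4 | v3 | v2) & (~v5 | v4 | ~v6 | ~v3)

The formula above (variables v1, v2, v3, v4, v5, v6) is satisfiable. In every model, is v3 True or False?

False

Suppose v3 = 1.
(~v1) alone gives v1 = 0.
(v2) alone gives v2 = 1.
But (~v2) is also a unit clause — contradiction.
So every satisfying assignment has v3 = False.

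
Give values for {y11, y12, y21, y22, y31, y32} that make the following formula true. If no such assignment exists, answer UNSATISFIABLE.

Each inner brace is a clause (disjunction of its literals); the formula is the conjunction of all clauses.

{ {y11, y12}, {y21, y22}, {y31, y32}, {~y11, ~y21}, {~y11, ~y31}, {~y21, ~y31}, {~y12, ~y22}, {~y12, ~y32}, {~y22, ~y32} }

UNSATISFIABLE

Suppose y11 = 1.
From the singleton clause (~y21), y21 = 0.
From the singleton clause (y22), y22 = 1.
From the singleton clause (~y31), y31 = 0.
From the singleton clause (y32), y32 = 1.
But (~y32) is also a unit clause — contradiction.
That branch fails; take y11 = 0 instead.
From the singleton clause (y12), y12 = 1.
From the singleton clause (~y22), y22 = 0.
From the singleton clause (y21), y21 = 1.
From the singleton clause (~y31), y31 = 0.
From the singleton clause (y32), y32 = 1.
But (~y32) is also a unit clause — contradiction.
Either choice for y11 ends in contradiction.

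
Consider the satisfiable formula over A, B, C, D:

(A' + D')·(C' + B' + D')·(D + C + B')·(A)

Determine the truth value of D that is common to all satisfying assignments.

False

Suppose D = 1.
The clause (A') is unit, so A = 0.
But (A) is also a unit clause — contradiction.
So every satisfying assignment has D = False.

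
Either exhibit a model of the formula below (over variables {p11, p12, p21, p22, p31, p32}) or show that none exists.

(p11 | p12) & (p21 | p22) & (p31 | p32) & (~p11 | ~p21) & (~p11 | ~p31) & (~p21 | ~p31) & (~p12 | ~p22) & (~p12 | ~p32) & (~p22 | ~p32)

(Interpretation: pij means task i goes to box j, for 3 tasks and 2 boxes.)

Try p11 = 1.
The clause (~p21) is unit, so p21 = 0.
The clause (p22) is unit, so p22 = 1.
The clause (~p31) is unit, so p31 = 0.
The clause (p32) is unit, so p32 = 1.
Now (~p32) is unsatisfied and unit — conflict.
So p11 must be the other value — set p11 = 0.
The clause (p12) is unit, so p12 = 1.
The clause (~p22) is unit, so p22 = 0.
The clause (p21) is unit, so p21 = 1.
The clause (~p31) is unit, so p31 = 0.
The clause (p32) is unit, so p32 = 1.
Now (~p32) is unsatisfied and unit — conflict.
Both values of p11 lead to a conflict.

UNSATISFIABLE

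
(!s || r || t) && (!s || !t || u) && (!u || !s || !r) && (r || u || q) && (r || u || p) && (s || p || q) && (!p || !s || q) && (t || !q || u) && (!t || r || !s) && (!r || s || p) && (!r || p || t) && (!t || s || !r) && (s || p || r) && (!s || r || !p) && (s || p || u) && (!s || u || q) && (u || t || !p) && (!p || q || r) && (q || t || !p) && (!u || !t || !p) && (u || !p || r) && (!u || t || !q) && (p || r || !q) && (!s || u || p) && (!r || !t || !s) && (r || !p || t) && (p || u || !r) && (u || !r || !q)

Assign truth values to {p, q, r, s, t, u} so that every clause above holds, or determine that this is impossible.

UNSATISFIABLE

Case s = false:
Case p = true:
Case t = false:
(u) alone gives u = true.
(q) alone gives q = true.
But (!q) is also a unit clause — contradiction.
Undo t and try t = true.
(!r) alone gives r = false.
(q) alone gives q = true.
(!u) alone gives u = false.
But (u) is also a unit clause — contradiction.
Neither t = true nor t = false works.
Undo p and try p = false.
(q) alone gives q = true.
(!r) alone gives r = false.
But (r) is also a unit clause — contradiction.
Neither p = true nor p = false works.
Undo s and try s = true.
Case r = true:
(!u) alone gives u = false.
(!t) alone gives t = false.
(!q) alone gives q = false.
But (q) is also a unit clause — contradiction.
Undo r and try r = false.
(t) alone gives t = true.
But (!t) is also a unit clause — contradiction.
Neither r = true nor r = false works.
Neither s = true nor s = false works.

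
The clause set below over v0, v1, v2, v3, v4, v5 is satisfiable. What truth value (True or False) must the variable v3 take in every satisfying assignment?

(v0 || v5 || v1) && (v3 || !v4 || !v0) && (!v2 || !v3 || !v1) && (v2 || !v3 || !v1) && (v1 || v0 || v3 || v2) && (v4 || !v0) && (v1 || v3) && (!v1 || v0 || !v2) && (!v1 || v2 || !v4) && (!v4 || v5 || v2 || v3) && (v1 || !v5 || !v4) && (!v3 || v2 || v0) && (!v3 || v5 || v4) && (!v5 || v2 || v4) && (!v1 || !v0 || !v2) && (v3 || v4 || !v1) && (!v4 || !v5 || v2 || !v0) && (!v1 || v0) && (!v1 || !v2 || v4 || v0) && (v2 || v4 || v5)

True

Suppose v3 = false.
(v1) alone gives v1 = true.
(v4) alone gives v4 = true.
(!v0) alone gives v0 = false.
That conflicts with the unit clause (v0).
So every satisfying assignment has v3 = True.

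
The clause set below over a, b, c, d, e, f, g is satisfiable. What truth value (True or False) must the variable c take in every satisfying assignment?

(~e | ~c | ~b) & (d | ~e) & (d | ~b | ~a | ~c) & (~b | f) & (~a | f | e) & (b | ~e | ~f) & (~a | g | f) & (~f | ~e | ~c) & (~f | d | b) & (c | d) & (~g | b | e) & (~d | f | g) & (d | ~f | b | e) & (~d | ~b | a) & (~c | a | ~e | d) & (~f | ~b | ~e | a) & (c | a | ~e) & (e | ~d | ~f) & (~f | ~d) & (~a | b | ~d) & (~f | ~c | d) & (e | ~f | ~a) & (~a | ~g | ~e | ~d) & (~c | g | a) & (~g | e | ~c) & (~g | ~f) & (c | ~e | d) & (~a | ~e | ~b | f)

True

Suppose c = 0.
(d) alone gives d = 1.
(~f) alone gives f = 0.
(~b) alone gives b = 0.
(g) alone gives g = 1.
(e) alone gives e = 1.
(a) alone gives a = 1.
That conflicts with the unit clause (~a).
So every satisfying assignment has c = True.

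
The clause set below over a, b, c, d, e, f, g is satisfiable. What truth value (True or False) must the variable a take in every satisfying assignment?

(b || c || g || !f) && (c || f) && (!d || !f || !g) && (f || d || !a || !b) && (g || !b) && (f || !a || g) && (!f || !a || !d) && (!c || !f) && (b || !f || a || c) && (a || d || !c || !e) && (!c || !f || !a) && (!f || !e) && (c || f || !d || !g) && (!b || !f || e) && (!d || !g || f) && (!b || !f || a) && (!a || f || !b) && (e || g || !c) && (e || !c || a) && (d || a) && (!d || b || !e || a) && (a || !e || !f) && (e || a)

True

Suppose a = false.
The clause (d) is unit, so d = true.
The clause (e) is unit, so e = true.
The clause (!f) is unit, so f = false.
The clause (c) is unit, so c = true.
The clause (!g) is unit, so g = false.
The clause (!b) is unit, so b = false.
But (b) is also a unit clause — contradiction.
So every satisfying assignment has a = True.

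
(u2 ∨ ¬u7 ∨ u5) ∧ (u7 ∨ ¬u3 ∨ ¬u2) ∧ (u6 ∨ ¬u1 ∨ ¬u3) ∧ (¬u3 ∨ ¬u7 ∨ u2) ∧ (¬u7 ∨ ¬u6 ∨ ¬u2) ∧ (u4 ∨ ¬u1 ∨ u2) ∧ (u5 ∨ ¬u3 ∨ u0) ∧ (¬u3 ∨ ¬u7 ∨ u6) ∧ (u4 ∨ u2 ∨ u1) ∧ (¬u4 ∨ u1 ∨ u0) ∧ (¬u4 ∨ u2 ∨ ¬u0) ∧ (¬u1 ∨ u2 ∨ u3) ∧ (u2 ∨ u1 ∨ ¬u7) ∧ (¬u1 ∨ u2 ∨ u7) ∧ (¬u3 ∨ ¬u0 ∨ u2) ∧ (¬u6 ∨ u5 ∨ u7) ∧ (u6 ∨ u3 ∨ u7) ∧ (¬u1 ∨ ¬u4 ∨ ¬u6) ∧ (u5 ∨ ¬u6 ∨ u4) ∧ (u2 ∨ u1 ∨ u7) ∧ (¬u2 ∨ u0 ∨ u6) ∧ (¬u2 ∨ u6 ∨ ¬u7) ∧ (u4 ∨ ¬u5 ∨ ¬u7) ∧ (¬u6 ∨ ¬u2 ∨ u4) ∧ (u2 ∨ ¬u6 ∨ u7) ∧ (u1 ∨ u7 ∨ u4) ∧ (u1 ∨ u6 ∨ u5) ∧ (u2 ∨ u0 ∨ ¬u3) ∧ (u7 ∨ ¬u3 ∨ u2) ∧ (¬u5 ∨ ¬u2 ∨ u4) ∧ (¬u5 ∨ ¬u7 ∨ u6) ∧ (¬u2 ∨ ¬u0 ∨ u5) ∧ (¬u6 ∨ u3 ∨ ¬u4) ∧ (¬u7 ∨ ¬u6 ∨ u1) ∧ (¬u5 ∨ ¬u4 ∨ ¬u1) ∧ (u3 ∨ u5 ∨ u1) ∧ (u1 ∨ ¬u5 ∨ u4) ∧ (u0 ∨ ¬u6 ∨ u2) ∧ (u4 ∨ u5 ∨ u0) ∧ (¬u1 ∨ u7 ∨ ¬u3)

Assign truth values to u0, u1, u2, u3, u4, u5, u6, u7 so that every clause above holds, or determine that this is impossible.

Branch on u2: set u2 = True.
Branch on u7: set u7 = True.
From the singleton clause (¬u6), u6 = False.
But (u6) is also a unit clause — contradiction.
Undo u7 and try u7 = False.
From the singleton clause (¬u3), u3 = False.
From the singleton clause (u6), u6 = True.
From the singleton clause (u5), u5 = True.
From the singleton clause (u4), u4 = True.
But (¬u4) is also a unit clause — contradiction.
Neither u7 = True nor u7 = False works.
Undo u2 and try u2 = False.
Branch on u7: set u7 = False.
From the singleton clause (¬u1), u1 = False.
But (u1) is also a unit clause — contradiction.
Undo u7 and try u7 = True.
From the singleton clause (u5), u5 = True.
From the singleton clause (¬u3), u3 = False.
From the singleton clause (¬u1), u1 = False.
But (u1) is also a unit clause — contradiction.
Neither u7 = True nor u7 = False works.
Neither u2 = True nor u2 = False works.

UNSATISFIABLE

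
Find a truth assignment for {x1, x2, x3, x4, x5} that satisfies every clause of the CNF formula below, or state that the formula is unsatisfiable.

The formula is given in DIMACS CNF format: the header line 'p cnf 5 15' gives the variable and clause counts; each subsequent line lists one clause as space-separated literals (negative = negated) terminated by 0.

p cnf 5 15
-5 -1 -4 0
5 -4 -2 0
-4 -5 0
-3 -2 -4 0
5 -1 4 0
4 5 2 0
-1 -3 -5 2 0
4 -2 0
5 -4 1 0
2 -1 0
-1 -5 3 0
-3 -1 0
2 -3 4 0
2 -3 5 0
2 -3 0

x1 ↦ False,  x2 ↦ False,  x3 ↦ False,  x4 ↦ False,  x5 ↦ True

Suppose x4 = False.
From the singleton clause (¬x2), x2 = False.
From the singleton clause (x5), x5 = True.
From the singleton clause (¬x1), x1 = False.
From the singleton clause (¬x3), x3 = False.
All clauses are satisfied.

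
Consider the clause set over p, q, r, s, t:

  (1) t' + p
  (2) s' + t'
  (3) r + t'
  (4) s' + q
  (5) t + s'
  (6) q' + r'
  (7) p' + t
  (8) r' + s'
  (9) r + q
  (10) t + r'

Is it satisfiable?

Yes

Suppose t = 1.
(p) alone gives p = 1.
(s') alone gives s = 0.
(r) alone gives r = 1.
(q') alone gives q = 0.
All clauses are satisfied.
A satisfying assignment: p: 1, q: 0, r: 1, s: 0, t: 1.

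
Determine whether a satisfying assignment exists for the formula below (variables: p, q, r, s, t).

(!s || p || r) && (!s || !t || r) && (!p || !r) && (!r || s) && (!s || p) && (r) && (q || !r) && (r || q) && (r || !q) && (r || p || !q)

No, unsatisfiable

(r) alone gives r = true.
(!p) alone gives p = false.
(s) alone gives s = true.
That conflicts with the unit clause (!s).
No assignment satisfies every clause.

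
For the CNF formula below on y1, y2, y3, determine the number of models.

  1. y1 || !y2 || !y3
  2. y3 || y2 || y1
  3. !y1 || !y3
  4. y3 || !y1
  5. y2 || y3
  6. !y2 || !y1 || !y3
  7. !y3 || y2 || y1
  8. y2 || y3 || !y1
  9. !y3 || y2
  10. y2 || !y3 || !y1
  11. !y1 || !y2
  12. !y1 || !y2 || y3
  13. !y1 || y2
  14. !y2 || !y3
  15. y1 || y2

1

There are 2^3 = 8 truth assignments over (y1, y2, y3).
Check each against the 15 clauses (columns in the order y1, y2, y3):
  F F F  ✗ fails (y3 || y2 || y1)
  F F T  ✗ fails (!y3 || y2 || y1)
  F T F  ✓ satisfies all
  F T T  ✗ fails (y1 || !y2 || !y3)
  T F F  ✗ fails (y3 || !y1)
  T F T  ✗ fails (!y1 || !y3)
  T T F  ✗ fails (y3 || !y1)
  T T T  ✗ fails (!y1 || !y3)
1 of the 8 rows is a model.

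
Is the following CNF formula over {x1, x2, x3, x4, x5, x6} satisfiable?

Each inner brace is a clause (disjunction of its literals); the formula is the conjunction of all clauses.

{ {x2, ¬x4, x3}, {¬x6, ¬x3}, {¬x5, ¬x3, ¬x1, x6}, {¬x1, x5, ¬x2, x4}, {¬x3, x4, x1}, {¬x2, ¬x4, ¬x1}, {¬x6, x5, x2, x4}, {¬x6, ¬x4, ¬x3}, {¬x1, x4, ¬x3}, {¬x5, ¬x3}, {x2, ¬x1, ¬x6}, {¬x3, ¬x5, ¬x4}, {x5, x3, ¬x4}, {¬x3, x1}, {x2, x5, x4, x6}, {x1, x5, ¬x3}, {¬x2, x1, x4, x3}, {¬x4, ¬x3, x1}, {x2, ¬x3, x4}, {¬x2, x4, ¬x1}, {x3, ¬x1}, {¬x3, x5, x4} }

Try x6 = False.
Try x5 = True.
(¬x3) alone gives x3 = False.
(¬x1) alone gives x1 = False.
Try x2 = True.
(x4) alone gives x4 = True.
This assignment satisfies each clause.
A satisfying assignment: x1: False, x2: True, x3: False, x4: True, x5: True, x6: False.

Yes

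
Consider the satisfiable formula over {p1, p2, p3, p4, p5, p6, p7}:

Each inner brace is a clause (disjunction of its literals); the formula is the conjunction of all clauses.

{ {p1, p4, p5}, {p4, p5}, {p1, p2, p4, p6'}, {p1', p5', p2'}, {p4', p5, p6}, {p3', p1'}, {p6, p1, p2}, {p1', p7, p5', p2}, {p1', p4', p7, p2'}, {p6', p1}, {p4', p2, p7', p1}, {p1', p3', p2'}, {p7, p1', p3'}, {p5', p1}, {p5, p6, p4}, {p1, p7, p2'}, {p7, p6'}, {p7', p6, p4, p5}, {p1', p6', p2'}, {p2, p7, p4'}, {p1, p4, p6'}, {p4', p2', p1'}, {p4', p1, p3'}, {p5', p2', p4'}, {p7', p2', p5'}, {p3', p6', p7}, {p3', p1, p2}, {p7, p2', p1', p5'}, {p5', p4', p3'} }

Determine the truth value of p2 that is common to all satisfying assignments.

Suppose p2 = 1.
Case p4 = 1:
From the singleton clause (p1'), p1 = 0.
From the singleton clause (p6'), p6 = 0.
From the singleton clause (p5), p5 = 1.
Now (p5') is unsatisfied and unit — conflict.
So p4 must be the other value — set p4 = 0.
From the singleton clause (p5), p5 = 1.
From the singleton clause (p1'), p1 = 0.
Now (p1) is unsatisfied and unit — conflict.
Both values of p4 lead to a conflict.
So every satisfying assignment has p2 = False.

False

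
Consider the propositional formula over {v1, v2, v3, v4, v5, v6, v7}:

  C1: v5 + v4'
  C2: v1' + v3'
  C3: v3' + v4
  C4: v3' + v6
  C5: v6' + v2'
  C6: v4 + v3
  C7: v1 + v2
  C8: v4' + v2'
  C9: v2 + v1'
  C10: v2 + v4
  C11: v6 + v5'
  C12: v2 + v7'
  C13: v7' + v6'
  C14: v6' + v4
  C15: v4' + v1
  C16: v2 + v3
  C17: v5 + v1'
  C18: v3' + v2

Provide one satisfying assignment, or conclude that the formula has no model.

UNSATISFIABLE

Try v5 = 1.
The clause (v6) is unit, so v6 = 1.
The clause (v2') is unit, so v2 = 0.
The clause (v1) is unit, so v1 = 1.
That conflicts with the unit clause (v1').
Backtrack on v5: now try v5 = 0.
The clause (v4') is unit, so v4 = 0.
The clause (v3') is unit, so v3 = 0.
That conflicts with the unit clause (v3).
Either choice for v5 ends in contradiction.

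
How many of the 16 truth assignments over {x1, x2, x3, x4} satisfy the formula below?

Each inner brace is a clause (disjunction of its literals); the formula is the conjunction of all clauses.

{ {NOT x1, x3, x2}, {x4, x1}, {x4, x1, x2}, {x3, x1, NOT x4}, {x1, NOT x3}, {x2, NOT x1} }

4

There are 2^4 = 16 truth assignments over (x1, x2, x3, x4).
Check each against the 6 clauses (columns in the order x1, x2, x3, x4):
  F F F F  ✗ fails (x4 OR x1)
  F F F T  ✗ fails (x3 OR x1 OR NOT x4)
  F F T F  ✗ fails (x4 OR x1)
  F F T T  ✗ fails (x1 OR NOT x3)
  F T F F  ✗ fails (x4 OR x1)
  F T F T  ✗ fails (x3 OR x1 OR NOT x4)
  F T T F  ✗ fails (x4 OR x1)
  F T T T  ✗ fails (x1 OR NOT x3)
  T F F F  ✗ fails (NOT x1 OR x3 OR x2)
  T F F T  ✗ fails (NOT x1 OR x3 OR x2)
  T F T F  ✗ fails (x2 OR NOT x1)
  T F T T  ✗ fails (x2 OR NOT x1)
  T T F F  ✓ satisfies all
  T T F T  ✓ satisfies all
  T T T F  ✓ satisfies all
  T T T T  ✓ satisfies all
4 of the 16 rows are models.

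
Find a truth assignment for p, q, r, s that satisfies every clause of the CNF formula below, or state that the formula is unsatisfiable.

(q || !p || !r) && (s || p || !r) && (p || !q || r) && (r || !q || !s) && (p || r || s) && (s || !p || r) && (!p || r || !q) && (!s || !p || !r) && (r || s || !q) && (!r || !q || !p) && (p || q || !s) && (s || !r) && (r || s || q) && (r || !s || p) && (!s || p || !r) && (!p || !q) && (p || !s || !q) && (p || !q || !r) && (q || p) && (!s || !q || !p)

p: true, q: false, r: false, s: true

Case s = true:
Case r = false:
The clause (!q) is unit, so q = false.
The clause (p) is unit, so p = true.
This assignment satisfies each clause.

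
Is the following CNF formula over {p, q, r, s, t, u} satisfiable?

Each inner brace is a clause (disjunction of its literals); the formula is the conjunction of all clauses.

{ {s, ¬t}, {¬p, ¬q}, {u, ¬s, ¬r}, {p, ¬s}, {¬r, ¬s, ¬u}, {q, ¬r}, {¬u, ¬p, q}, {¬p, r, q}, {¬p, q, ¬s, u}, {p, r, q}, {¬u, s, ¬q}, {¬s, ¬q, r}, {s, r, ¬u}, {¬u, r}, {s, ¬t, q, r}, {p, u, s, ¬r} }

Case s = False:
Unit clause (¬t) forces t = False.
Case p = False:
Case q = True:
Unit clause (¬u) forces u = False.
Unit clause (¬r) forces r = False.
Every clause now holds.
A satisfying assignment: p: False, q: True, r: False, s: False, t: False, u: False.

Yes, satisfiable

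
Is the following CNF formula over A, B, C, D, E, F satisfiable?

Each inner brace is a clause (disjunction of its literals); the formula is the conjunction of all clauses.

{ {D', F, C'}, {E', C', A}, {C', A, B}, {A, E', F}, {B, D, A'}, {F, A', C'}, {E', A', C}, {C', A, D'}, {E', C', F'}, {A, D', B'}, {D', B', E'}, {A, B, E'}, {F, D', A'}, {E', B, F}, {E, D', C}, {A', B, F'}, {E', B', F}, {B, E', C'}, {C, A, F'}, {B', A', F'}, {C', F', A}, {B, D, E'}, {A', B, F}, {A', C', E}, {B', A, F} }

Try D = 0.
Try B = 1.
Try E = 0.
Try A = 1.
The clause (F') is unit, so F = 0.
The clause (C') is unit, so C = 0.
This assignment satisfies each clause.
A satisfying assignment: A: 1; B: 1; C: 0; D: 0; E: 0; F: 0.

Satisfiable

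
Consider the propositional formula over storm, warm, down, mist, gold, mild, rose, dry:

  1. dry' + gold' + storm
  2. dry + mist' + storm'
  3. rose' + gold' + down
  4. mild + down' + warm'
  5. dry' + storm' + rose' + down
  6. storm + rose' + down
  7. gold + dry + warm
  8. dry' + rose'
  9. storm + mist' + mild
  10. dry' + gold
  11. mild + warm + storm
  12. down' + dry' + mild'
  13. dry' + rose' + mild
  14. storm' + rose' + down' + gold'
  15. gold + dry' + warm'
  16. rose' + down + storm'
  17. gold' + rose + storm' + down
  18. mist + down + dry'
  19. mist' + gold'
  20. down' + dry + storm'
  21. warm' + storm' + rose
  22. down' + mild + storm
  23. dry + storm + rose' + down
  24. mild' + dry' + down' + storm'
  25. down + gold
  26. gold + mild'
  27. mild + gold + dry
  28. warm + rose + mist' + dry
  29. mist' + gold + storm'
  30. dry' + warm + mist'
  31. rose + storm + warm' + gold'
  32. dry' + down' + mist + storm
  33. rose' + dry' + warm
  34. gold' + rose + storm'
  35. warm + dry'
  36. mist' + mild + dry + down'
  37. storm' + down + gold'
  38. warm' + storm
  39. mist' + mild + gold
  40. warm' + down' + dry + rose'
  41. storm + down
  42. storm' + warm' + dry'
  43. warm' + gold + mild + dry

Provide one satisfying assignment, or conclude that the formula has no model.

storm: 0,  warm: 0,  down: 1,  mist: 0,  gold: 1,  mild: 1,  rose: 0,  dry: 0

Branch on dry: set dry = 0.
Branch on mist: set mist = 0.
Branch on gold: set gold = 1.
Branch on rose: set rose = 0.
From the singleton clause (storm'), storm = 0.
From the singleton clause (warm'), warm = 0.
From the singleton clause (mild), mild = 1.
From the singleton clause (down), down = 1.
This assignment satisfies each clause.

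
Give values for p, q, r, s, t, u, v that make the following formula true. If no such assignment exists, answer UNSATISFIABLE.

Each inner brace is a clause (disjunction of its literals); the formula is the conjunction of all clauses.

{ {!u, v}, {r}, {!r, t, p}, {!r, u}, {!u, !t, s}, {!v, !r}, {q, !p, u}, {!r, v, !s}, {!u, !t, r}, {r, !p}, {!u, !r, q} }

Unit clause (r) forces r = true.
Unit clause (u) forces u = true.
Unit clause (v) forces v = true.
That conflicts with the unit clause (!v).

UNSATISFIABLE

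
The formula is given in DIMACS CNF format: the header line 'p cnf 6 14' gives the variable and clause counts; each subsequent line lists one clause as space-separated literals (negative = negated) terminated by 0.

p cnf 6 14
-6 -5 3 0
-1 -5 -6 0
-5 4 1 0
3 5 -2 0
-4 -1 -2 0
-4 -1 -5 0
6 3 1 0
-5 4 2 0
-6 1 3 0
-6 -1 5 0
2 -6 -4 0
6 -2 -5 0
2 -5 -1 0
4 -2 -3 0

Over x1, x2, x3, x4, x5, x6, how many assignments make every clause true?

There are 2^6 = 64 truth assignments over (x1, x2, x3, x4, x5, x6).
Split on x1. With x1 = True, the clauses containing x1 are satisfied and ¬x1 drops from the rest; 4 of the 2^5 = 32 assignments to the other variables satisfy what remains.
With x1 = False, by the same count on the reduced clause set, 7 assignments work.
(One model: x1=F, x2=F, x3=T, x4=F, x5=F, x6=F.)
Total: 4 + 7 = 11.

11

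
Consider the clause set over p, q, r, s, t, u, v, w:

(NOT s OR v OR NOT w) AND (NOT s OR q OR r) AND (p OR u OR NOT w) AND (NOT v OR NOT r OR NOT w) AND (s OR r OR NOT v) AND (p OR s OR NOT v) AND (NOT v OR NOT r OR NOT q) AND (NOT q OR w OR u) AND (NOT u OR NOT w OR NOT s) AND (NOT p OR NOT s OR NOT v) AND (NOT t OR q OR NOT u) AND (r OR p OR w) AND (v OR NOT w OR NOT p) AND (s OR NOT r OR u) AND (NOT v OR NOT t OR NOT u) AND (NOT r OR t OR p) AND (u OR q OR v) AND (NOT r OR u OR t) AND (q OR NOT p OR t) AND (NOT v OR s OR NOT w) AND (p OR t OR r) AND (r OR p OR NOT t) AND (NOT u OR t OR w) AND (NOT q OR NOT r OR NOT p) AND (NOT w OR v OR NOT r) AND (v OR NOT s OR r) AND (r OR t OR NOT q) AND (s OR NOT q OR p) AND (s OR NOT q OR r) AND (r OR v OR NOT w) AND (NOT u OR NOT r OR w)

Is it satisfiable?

Yes, satisfiable

Branch on s: set s = true.
Branch on v: set v = true.
The clause (NOT p) is unit, so p = false.
Branch on q: set q = false.
The clause (r) is unit, so r = true.
The clause (NOT w) is unit, so w = false.
The clause (t) is unit, so t = true.
The clause (NOT u) is unit, so u = false.
Every clause now holds.
A satisfying assignment: p ↦ false,  q ↦ false,  r ↦ true,  s ↦ true,  t ↦ true,  u ↦ false,  v ↦ true,  w ↦ false.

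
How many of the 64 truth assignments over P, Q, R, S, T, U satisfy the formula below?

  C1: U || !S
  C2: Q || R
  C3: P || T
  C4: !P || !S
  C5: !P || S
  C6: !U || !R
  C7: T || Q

There are 2^6 = 64 truth assignments over (P, Q, R, S, T, U).
Split on U. With U = true, the clauses containing U are satisfied and !U drops from the rest; 2 of the 2^5 = 32 assignments to the other variables satisfy what remains.
With U = false, by the same count on the reduced clause set, 3 assignments work.
Total: 2 + 3 = 5.

5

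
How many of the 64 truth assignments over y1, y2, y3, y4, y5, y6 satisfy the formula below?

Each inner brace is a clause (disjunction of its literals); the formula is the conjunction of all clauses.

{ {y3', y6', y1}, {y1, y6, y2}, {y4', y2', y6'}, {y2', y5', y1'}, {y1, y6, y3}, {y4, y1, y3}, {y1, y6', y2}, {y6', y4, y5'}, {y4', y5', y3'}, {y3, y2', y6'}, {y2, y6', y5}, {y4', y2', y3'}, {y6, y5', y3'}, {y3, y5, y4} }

There are 2^6 = 64 truth assignments over (y1, y2, y3, y4, y5, y6).
Split on y3. With y3 = 1, the clauses containing y3 are satisfied and y3' drops from the rest; 5 of the 2^5 = 32 assignments to the other variables satisfy what remains.
With y3 = 0, by the same count on the reduced clause set, 5 assignments work.
(One model: y1=F, y2=T, y3=T, y4=F, y5=F, y6=F.)
Total: 5 + 5 = 10.

10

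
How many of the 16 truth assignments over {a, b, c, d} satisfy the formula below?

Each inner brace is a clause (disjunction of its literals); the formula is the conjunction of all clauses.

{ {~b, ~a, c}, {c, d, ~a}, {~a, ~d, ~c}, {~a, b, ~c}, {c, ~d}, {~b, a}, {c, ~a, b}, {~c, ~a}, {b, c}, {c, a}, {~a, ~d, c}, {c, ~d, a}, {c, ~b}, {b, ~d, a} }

1

There are 2^4 = 16 truth assignments over (a, b, c, d).
Check each against the 14 clauses (columns in the order a, b, c, d):
  F F F F  ✗ fails (b | c)
  F F F T  ✗ fails (c | ~d)
  F F T F  ✓ satisfies all
  F F T T  ✗ fails (b | ~d | a)
  F T F F  ✗ fails (~b | a)
  F T F T  ✗ fails (c | ~d)
  F T T F  ✗ fails (~b | a)
  F T T T  ✗ fails (~b | a)
  T F F F  ✗ fails (c | d | ~a)
  T F F T  ✗ fails (c | ~d)
  T F T F  ✗ fails (~a | b | ~c)
  T F T T  ✗ fails (~a | ~d | ~c)
  T T F F  ✗ fails (~b | ~a | c)
  T T F T  ✗ fails (~b | ~a | c)
  T T T F  ✗ fails (~c | ~a)
  T T T T  ✗ fails (~a | ~d | ~c)
1 of the 16 rows is a model.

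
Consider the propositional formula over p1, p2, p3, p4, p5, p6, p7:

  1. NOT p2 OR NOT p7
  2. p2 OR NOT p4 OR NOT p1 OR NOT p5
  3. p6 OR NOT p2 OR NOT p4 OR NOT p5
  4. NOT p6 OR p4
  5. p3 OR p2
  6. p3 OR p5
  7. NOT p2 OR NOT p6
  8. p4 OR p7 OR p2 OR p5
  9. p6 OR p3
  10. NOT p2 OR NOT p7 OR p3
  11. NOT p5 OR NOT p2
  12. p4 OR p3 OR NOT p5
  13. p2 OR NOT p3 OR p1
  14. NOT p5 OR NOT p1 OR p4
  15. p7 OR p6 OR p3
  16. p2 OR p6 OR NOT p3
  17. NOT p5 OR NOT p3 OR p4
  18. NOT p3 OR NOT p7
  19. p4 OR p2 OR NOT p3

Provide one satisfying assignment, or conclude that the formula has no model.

Branch on p2: set p2 = true.
From the singleton clause (NOT p7), p7 = false.
From the singleton clause (NOT p6), p6 = false.
From the singleton clause (p3), p3 = true.
From the singleton clause (NOT p5), p5 = false.
No clause remains; p1, p4 are free.

p1: true; p2: true; p3: true; p4: false; p5: false; p6: false; p7: false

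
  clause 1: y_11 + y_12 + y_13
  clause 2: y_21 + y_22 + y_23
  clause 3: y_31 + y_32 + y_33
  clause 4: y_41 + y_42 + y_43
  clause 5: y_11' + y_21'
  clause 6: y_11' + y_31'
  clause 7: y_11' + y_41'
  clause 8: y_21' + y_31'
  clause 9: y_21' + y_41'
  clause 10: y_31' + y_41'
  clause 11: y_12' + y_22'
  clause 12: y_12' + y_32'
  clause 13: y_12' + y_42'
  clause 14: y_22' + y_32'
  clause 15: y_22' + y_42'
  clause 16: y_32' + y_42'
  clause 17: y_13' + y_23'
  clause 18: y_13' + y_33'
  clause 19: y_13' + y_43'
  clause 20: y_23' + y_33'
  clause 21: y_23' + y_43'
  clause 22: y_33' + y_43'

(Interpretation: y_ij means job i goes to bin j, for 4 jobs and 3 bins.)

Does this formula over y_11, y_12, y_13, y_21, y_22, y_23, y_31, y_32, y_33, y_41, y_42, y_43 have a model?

Unsatisfiable

Branch on y_11: set y_11 = 0.
Branch on y_12: set y_12 = 1.
(y_22') alone gives y_22 = 0.
(y_32') alone gives y_32 = 0.
(y_42') alone gives y_42 = 0.
Branch on y_21: set y_21 = 1.
(y_31') alone gives y_31 = 0.
(y_33) alone gives y_33 = 1.
(y_41') alone gives y_41 = 0.
(y_43) alone gives y_43 = 1.
But (y_43') is also a unit clause — contradiction.
Backtrack on y_21: now try y_21 = 0.
(y_23) alone gives y_23 = 1.
(y_13') alone gives y_13 = 0.
(y_33') alone gives y_33 = 0.
(y_31) alone gives y_31 = 1.
(y_41') alone gives y_41 = 0.
(y_43) alone gives y_43 = 1.
But (y_43') is also a unit clause — contradiction.
Either choice for y_21 ends in contradiction.
Backtrack on y_12: now try y_12 = 0.
(y_13) alone gives y_13 = 1.
(y_23') alone gives y_23 = 0.
(y_33') alone gives y_33 = 0.
(y_43') alone gives y_43 = 0.
Branch on y_21: set y_21 = 1.
(y_31') alone gives y_31 = 0.
(y_32) alone gives y_32 = 1.
(y_41') alone gives y_41 = 0.
(y_42) alone gives y_42 = 1.
But (y_42') is also a unit clause — contradiction.
Backtrack on y_21: now try y_21 = 0.
(y_22) alone gives y_22 = 1.
(y_32') alone gives y_32 = 0.
(y_31) alone gives y_31 = 1.
(y_41') alone gives y_41 = 0.
(y_42) alone gives y_42 = 1.
But (y_42') is also a unit clause — contradiction.
Either choice for y_21 ends in contradiction.
Either choice for y_12 ends in contradiction.
Backtrack on y_11: now try y_11 = 1.
(y_21') alone gives y_21 = 0.
(y_31') alone gives y_31 = 0.
(y_41') alone gives y_41 = 0.
Branch on y_22: set y_22 = 1.
(y_12') alone gives y_12 = 0.
(y_32') alone gives y_32 = 0.
(y_33) alone gives y_33 = 1.
(y_42') alone gives y_42 = 0.
(y_43) alone gives y_43 = 1.
But (y_43') is also a unit clause — contradiction.
Backtrack on y_22: now try y_22 = 0.
(y_23) alone gives y_23 = 1.
(y_13') alone gives y_13 = 0.
(y_33') alone gives y_33 = 0.
(y_32) alone gives y_32 = 1.
(y_12') alone gives y_12 = 0.
(y_42') alone gives y_42 = 0.
(y_43) alone gives y_43 = 1.
But (y_43') is also a unit clause — contradiction.
Either choice for y_22 ends in contradiction.
Either choice for y_11 ends in contradiction.
No assignment satisfies every clause.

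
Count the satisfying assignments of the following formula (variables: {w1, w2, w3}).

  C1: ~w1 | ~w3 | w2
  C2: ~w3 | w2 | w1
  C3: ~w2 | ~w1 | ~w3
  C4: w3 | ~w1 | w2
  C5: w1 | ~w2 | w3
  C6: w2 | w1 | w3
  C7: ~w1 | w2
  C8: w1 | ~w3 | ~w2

1

There are 2^3 = 8 truth assignments over (w1, w2, w3).
Check each against the 8 clauses (columns in the order w1, w2, w3):
  F F F  ✗ fails (w2 | w1 | w3)
  F F T  ✗ fails (~w3 | w2 | w1)
  F T F  ✗ fails (w1 | ~w2 | w3)
  F T T  ✗ fails (w1 | ~w3 | ~w2)
  T F F  ✗ fails (w3 | ~w1 | w2)
  T F T  ✗ fails (~w1 | ~w3 | w2)
  T T F  ✓ satisfies all
  T T T  ✗ fails (~w2 | ~w1 | ~w3)
1 of the 8 rows is a model.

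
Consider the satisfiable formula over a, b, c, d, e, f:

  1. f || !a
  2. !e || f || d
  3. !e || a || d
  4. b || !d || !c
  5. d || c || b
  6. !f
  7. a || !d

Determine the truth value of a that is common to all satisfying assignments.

False

Suppose a = true.
(f) alone gives f = true.
But (!f) is also a unit clause — contradiction.
So every satisfying assignment has a = False.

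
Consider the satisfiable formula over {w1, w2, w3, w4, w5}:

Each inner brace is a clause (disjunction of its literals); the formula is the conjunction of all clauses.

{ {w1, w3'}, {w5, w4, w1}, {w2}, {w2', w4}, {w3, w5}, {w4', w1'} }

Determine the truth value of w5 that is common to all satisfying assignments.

Suppose w5 = 0.
The clause (w2) is unit, so w2 = 1.
The clause (w4) is unit, so w4 = 1.
The clause (w3) is unit, so w3 = 1.
The clause (w1) is unit, so w1 = 1.
Now (w1') is unsatisfied and unit — conflict.
So every satisfying assignment has w5 = True.

True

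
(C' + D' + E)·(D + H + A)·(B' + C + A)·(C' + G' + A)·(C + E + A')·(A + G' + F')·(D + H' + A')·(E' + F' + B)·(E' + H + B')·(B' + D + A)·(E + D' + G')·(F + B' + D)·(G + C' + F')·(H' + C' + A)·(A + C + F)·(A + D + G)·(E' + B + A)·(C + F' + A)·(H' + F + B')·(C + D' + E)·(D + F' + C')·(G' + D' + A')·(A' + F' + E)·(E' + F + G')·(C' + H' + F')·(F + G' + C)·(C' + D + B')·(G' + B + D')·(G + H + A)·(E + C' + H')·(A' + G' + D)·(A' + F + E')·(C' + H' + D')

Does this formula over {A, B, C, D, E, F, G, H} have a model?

Yes, satisfiable

Try C = 0.
Try B = 1.
Unit clause (A) forces A = 1.
Unit clause (E) forces E = 1.
Unit clause (H) forces H = 1.
Unit clause (D) forces D = 1.
Unit clause (F) forces F = 1.
Unit clause (G') forces G = 0.
Every clause now holds.
A satisfying assignment: A: 1,  B: 1,  C: 0,  D: 1,  E: 1,  F: 1,  G: 0,  H: 1.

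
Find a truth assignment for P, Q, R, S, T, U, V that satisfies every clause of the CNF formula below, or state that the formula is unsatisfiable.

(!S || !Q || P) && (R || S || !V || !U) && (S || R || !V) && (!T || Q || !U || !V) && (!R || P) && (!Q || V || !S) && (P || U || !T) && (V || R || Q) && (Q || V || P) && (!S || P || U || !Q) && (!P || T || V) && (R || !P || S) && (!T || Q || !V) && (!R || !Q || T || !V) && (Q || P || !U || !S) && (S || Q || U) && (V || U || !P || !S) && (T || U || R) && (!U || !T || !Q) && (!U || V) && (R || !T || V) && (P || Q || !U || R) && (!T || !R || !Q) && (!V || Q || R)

Try R = true.
Unit clause (P) forces P = true.
Try T = false.
Unit clause (V) forces V = true.
Unit clause (!Q) forces Q = false.
Try S = true.
No clause remains; U is free.

P ↦ true,  Q ↦ false,  R ↦ true,  S ↦ true,  T ↦ false,  U ↦ true,  V ↦ true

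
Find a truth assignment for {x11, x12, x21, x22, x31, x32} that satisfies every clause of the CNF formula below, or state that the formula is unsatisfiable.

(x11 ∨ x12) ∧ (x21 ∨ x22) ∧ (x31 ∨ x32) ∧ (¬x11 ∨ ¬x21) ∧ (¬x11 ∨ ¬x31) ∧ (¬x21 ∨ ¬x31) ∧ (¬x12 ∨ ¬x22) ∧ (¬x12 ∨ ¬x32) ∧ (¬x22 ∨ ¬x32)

Suppose x11 = True.
From the singleton clause (¬x21), x21 = False.
From the singleton clause (x22), x22 = True.
From the singleton clause (¬x31), x31 = False.
From the singleton clause (x32), x32 = True.
Now (¬x32) is unsatisfied and unit — conflict.
That branch fails; take x11 = False instead.
From the singleton clause (x12), x12 = True.
From the singleton clause (¬x22), x22 = False.
From the singleton clause (x21), x21 = True.
From the singleton clause (¬x31), x31 = False.
From the singleton clause (x32), x32 = True.
Now (¬x32) is unsatisfied and unit — conflict.
Neither x11 = True nor x11 = False works.

UNSATISFIABLE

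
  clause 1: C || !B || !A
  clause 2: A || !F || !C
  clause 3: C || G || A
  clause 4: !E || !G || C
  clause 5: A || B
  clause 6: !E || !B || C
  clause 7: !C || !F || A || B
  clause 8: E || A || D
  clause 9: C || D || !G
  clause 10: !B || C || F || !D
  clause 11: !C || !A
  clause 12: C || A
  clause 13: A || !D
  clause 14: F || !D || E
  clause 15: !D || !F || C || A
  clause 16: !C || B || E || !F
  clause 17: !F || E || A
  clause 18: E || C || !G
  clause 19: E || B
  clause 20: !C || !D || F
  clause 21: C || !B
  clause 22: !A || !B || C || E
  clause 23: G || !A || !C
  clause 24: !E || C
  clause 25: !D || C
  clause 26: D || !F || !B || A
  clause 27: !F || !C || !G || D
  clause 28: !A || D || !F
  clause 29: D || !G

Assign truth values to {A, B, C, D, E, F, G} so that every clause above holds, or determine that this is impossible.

A=false, B=true, C=true, D=false, E=true, F=false, G=false

Branch on A: set A = false.
From the singleton clause (B), B = true.
From the singleton clause (C), C = true.
From the singleton clause (!F), F = false.
From the singleton clause (!D), D = false.
From the singleton clause (E), E = true.
From the singleton clause (!G), G = false.
Every clause now holds.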